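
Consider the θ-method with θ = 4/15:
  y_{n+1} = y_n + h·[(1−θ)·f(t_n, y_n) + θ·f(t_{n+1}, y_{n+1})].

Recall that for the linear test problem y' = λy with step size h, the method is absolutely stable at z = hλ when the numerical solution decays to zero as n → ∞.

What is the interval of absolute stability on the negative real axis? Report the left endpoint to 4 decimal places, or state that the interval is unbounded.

On y'=λy, z=hλ:
  y_{n+1} = y_n + z·[11/15·y_n + 4/15·y_{n+1}] ⇒ (1 − 4/15z)y_{n+1} = (1 + 11/15z)y_n
  R(z) = (1 + 11/15z)/(1 − 4/15z).

Find x<0 with |R(x)|<1.
x=-1.44: |R|=0.0405
R=−1: 1+11/15x = −1+4/15x ⇒ -7/15x=2 ⇒ x=2/(-7/15)=-4.2857
Confirm numerically:
  x=-4.025: |R|=0.94132 <1
  x=-3.227: |R|=0.73445 <1
  x=-2.712: |R|=0.57382 <1
  x=-4.884: |R|=1.12126 >1
  x=-4.829: |R|=1.11082 >1
  x=-4.735: |R|=1.09266 >1
So |R|<1 on (-4.2857, 0).

z∈(-4.2857,0).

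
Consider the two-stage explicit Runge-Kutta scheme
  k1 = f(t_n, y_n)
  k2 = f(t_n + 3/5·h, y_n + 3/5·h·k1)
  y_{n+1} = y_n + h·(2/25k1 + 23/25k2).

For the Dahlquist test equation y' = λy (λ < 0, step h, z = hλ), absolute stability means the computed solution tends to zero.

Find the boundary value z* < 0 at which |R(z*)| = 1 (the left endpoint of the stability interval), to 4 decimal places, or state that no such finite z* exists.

With y'=λy (z=hλ):
  k1=λy_n ⇒ h·k1=z·y_n;  k2=λ(1+3/5z)y_n ⇒ h·k2=z(1+3/5z)y_n
  y_{n+1}/y_n = 1 + 2/25z + 23/25z(1+3/5z) = 1 + z + 69/125z²
  so R(z) = 1 + z + 69/125z².

Need |R(x)|<1, x<0.
x=-1.58: |R|=0.7980
R=1: x+69/125x²=0 ⇒ x=−125/69=-1.8116; min R=1−1/(4·69/125)=0.5471>−1
Confirm numerically:
  x=-1.722: |R|=0.91484 <1
  x=-1.199: |R|=0.59456 <1
  x=-0.794: |R|=0.55400 <1
  x=-2.342: |R|=1.68570 >1
  x=-2.315: |R|=1.64329 >1
  x=-2.033: |R|=1.24847 >1
Interval (-1.8116, 0).

z* = -1.8116.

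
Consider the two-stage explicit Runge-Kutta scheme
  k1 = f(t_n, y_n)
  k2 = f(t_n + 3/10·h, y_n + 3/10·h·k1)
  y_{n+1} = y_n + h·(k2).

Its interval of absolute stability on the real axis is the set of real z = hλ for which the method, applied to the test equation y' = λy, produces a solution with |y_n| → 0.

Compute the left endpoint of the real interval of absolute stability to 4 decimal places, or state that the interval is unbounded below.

z* = -3.3333.

With y'=λy (z=hλ):
  k1=λy_n ⇒ h·k1=z·y_n;  k2=λ(1+3/10z)y_n ⇒ h·k2=z(1+3/10z)y_n
  y_{n+1}/y_n = 1 + z(1+3/10z) = 1 + z + 3/10z²
  Hence R(z) = 1 + z + 3/10z².

Boundary: |R(x)|=1, x<0.
x=-0.77: |R|=0.4079
R=1: x+3/10x²=0 ⇒ x=−10/3=-3.3333; min R=1−1/(4·3/10)=0.1667>−1
Confirm numerically:
  x=-3.001: |R|=0.70080 <1
  x=-2.899: |R|=0.62226 <1
  x=-2.510: |R|=0.38003 <1
  x=-3.876: |R|=1.63101 >1
  x=-3.612: |R|=1.30196 >1
  x=-3.462: |R|=1.13363 >1
So |R|<1 on (-3.3333, 0).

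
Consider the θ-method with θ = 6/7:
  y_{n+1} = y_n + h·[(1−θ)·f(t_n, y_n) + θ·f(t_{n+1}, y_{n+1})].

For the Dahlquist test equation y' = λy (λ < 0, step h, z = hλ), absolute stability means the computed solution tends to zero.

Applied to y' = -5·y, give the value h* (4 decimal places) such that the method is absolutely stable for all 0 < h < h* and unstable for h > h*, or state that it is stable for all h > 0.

With y'=λy (z=hλ):
  y_{n+1} = y_n + z·[1/7·y_n + 6/7·y_{n+1}] ⇒ (1 − 6/7z)y_{n+1} = (1 + 1/7z)y_n
  so R(z) = (1 + 1/7z)/(1 − 6/7z).

Need |R(x)|<1, x<0.
x=-0.31: |R|=0.7551
x=-2: |R|=0.2632
x=-10: |R|=0.0448
x=-100: |R|=0.1532
θ=6/7≥1/2 ⇒ |1+1/7x|<|1−6/7x| ∀x<0 ⇒ interval (−∞,0).

interval (−∞, 0). Any h>0 works for λ=-5.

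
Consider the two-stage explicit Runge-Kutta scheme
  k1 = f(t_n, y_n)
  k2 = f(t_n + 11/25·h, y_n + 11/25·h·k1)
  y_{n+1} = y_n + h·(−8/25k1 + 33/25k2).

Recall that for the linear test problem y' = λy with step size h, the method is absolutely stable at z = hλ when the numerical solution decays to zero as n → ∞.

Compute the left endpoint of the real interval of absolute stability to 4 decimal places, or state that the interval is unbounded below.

z* = -1.7218.

On y'=λy, z=hλ:
  k1=λy_n ⇒ h·k1=z·y_n;  k2=λ(1+11/25z)y_n ⇒ h·k2=z(1+11/25z)y_n
  y_{n+1}/y_n = 1 − 8/25z + 33/25z(1+11/25z) = 1 + z + 363/625z²
  Hence R(z) = 1 + z + 363/625z².

Find x<0 with |R(x)|<1.
x=-0.73: |R|=0.5795
R=1: x+363/625x²=0 ⇒ x=−625/363=-1.7218; min R=1−1/(4·363/625)=0.5696>−1
Confirm numerically:
  x=-1.391: |R|=0.73278 <1
  x=-1.104: |R|=0.60389 <1
  x=-1.028: |R|=0.58578 <1
  x=-0.950: |R|=0.57417 <1
  x=-2.310: |R|=1.78921 >1
  x=-1.967: |R|=1.28017 >1
Stable set (-1.7218, 0).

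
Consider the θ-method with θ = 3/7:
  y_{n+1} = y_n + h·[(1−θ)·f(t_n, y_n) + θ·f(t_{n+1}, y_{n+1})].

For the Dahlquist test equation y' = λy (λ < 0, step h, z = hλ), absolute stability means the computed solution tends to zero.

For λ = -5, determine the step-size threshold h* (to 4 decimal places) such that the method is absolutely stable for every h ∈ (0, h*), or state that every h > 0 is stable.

Test eqn y'=λy, z=hλ:
  y_{n+1} = y_n + z·[4/7·y_n + 3/7·y_{n+1}] ⇒ (1 − 3/7z)y_{n+1} = (1 + 4/7z)y_n
  ⇒ R(z) = (1 + 4/7z)/(1 − 3/7z).

Boundary: |R(x)|=1, x<0.
x=-1.08: |R|=0.2617
R=−1: 1+4/7x = −1+3/7x ⇒ -1/7x=2 ⇒ x=2/(-1/7)=-14.0000
Confirm numerically:
  x=-9.996: |R|=0.89175 <1
  x=-9.261: |R|=0.86376 <1
  x=-9.115: |R|=0.85777 <1
  x=-7.269: |R|=0.76634 <1
  x=-14.420: |R|=1.00836 >1
  x=-14.193: |R|=1.00389 >1
  x=-14.069: |R|=1.00140 >1
Interval (-14.0000, 0).

(-14.0000,0); λ=-5 ⇒ h* = (14)/5 = 2.8000.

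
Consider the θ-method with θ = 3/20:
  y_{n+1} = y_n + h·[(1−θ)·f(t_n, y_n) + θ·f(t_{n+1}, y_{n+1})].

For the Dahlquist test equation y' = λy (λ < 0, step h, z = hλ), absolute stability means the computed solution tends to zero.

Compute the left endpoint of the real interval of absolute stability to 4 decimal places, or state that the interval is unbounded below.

left endpoint -2.8571.

Set f=λy, z=hλ:
  y_{n+1} = y_n + z·[17/20·y_n + 3/20·y_{n+1}] ⇒ (1 − 3/20z)y_{n+1} = (1 + 17/20z)y_n
  R(z) = (1 + 17/20z)/(1 − 3/20z).

Solve |R(x)|<1 on ℝ⁻.
x=-0.42: |R|=0.6049
R=−1: 1+17/20x = −1+3/20x ⇒ -7/10x=2 ⇒ x=2/(-7/10)=-2.8571
Confirm numerically:
  x=-2.325: |R|=0.72382 <1
  x=-1.913: |R|=0.48646 <1
  x=-1.158: |R|=0.01338 <1
  x=-3.061: |R|=1.09780 >1
  x=-2.940: |R|=1.04025 >1
Interval (-2.8571, 0).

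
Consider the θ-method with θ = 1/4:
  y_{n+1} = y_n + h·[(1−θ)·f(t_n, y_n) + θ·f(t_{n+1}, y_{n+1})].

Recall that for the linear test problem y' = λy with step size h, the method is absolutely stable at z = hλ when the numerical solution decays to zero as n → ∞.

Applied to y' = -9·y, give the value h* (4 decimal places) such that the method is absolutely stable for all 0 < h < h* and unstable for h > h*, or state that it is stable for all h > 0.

(-4.0000,0); λ=-9 ⇒ h* = (4)/9 = 0.4444.

Test eqn y'=λy, z=hλ:
  y_{n+1} = y_n + z·[3/4·y_n + 1/4·y_{n+1}] ⇒ (1 − 1/4z)y_{n+1} = (1 + 3/4z)y_n
  so R(z) = (1 + 3/4z)/(1 − 1/4z).

Need |R(x)|<1, x<0.
x=-0.81: |R|=0.3264
R=−1: 1+3/4x = −1+1/4x ⇒ -1/2x=2 ⇒ x=2/(-1/2)=-4.0000
Confirm numerically:
  x=-2.609: |R|=0.57906 <1
  x=-2.394: |R|=0.49765 <1
  x=-2.205: |R|=0.42143 <1
  x=-4.427: |R|=1.10134 >1
  x=-4.345: |R|=1.08268 >1
Interval (-4.0000, 0).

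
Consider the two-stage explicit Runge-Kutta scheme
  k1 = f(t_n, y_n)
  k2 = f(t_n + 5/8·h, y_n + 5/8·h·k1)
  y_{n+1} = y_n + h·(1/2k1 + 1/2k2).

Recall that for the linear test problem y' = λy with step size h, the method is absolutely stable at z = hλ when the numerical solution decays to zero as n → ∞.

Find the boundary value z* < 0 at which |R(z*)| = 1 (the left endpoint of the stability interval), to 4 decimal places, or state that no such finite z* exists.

Set f=λy, z=hλ:
  k1=λy_n ⇒ h·k1=z·y_n;  k2=λ(1+5/8z)y_n ⇒ h·k2=z(1+5/8z)y_n
  y_{n+1}/y_n = 1 + 1/2z + 1/2z(1+5/8z) = 1 + z + 5/16z²
  R(z) = 1 + z + 5/16z².

Boundary: |R(x)|=1, x<0.
x=-0.75: |R|=0.4258
R=1: x+5/16x²=0 ⇒ x=−16/5=-3.2000; min R=1−1/(4·5/16)=0.2000>−1
Confirm numerically:
  x=-2.888: |R|=0.71842 <1
  x=-2.784: |R|=0.63808 <1
  x=-2.623: |R|=0.52704 <1
  x=-3.668: |R|=1.53645 >1
  x=-3.498: |R|=1.32575 >1
  x=-3.371: |R|=1.18014 >1
Interval (-3.2000, 0).

left endpoint -3.2000.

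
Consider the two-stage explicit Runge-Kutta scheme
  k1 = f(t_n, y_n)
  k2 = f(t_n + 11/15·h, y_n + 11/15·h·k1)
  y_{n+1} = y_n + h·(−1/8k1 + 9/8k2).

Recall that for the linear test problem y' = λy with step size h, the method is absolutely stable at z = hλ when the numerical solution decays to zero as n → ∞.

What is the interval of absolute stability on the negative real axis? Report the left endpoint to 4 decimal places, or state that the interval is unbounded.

On y'=λy, z=hλ:
  k1=λy_n ⇒ h·k1=z·y_n;  k2=λ(1+11/15z)y_n ⇒ h·k2=z(1+11/15z)y_n
  y_{n+1}/y_n = 1 − 1/8z + 9/8z(1+11/15z) = 1 + z + 33/40z²
  ⇒ R(z) = 1 + z + 33/40z².

Boundary: |R(x)|=1, x<0.
x=-1.44: |R|=1.2707
R=1: x+33/40x²=0 ⇒ x=−40/33=-1.2121; min R=1−1/(4·33/40)=0.6970>−1
Confirm numerically:
  x=-1.153: |R|=0.94376 <1
  x=-1.118: |R|=0.91319 <1
  x=-0.612: |R|=0.69700 <1
  x=-1.788: |R|=1.84948 >1
  x=-1.680: |R|=1.64848 >1
  x=-1.589: |R|=1.49406 >1
So |R|<1 on (-1.2121, 0).

z∈(-1.2121,0).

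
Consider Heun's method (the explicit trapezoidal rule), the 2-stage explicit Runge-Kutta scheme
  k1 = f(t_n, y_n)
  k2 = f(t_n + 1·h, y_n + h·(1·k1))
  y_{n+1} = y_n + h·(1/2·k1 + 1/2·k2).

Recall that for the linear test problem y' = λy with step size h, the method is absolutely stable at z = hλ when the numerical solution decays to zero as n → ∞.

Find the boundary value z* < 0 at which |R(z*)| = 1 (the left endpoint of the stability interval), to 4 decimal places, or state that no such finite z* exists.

Test eqn y'=λy, z=hλ:
  order 2, 2-stage ⇒ R(z)=1+z+z^2/2
  (e.g. R(-0.54)=0.60580, |R|=0.60580)

Need |R(x)|<1, x<0.
x=-0.54: |R|=0.6058
|R(-1.3)|=0.5450 |R(-0.83)|=0.5145 |R(-0.61)|=0.5760
Bisect:
  x_lo=-2.4644 |R|=1.5722  x_hi=-0.3336 |R|=0.7220
  mid=-1.39899 |R|=0.57960 →hi
  mid=-1.93168 |R|=0.93401 →hi
  mid=-2.19802 |R|=1.21763 →lo
  mid=-2.06485 |R|=1.06695 →lo
  mid=-1.99827 |R|=0.99827 →hi
  mid=-2.03156 |R|=1.03206 →lo
  mid=-2.01491 |R|=1.01502 →lo
  mid=-2.00659 |R|=1.00661 →lo
  mid=-2.00243 |R|=1.00243 →lo
  ...
  [-2.00009,-1.99996] ⇒ x*=-2.0000
Stable set (-2.0000, 0).

z* = -2.0000.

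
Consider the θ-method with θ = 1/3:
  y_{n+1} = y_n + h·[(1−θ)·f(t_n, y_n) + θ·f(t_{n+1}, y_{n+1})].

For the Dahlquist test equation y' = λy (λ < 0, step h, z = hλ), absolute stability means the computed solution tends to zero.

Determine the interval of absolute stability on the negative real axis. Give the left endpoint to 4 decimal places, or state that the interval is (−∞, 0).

On y'=λy, z=hλ:
  y_{n+1} = y_n + z·[2/3·y_n + 1/3·y_{n+1}] ⇒ (1 − 1/3z)y_{n+1} = (1 + 2/3z)y_n
  Hence R(z) = (1 + 2/3z)/(1 − 1/3z).

Find x<0 with |R(x)|<1.
x=-0.32: |R|=0.7108
R=−1: 1+2/3x = −1+1/3x ⇒ -1/3x=2 ⇒ x=2/(-1/3)=-6.0000
Confirm numerically:
  x=-5.295: |R|=0.91501 <1
  x=-4.667: |R|=0.82614 <1
  x=-3.965: |R|=0.70782 <1
  x=-3.769: |R|=0.67041 <1
  x=-6.289: |R|=1.03111 >1
  x=-6.211: |R|=1.02291 >1
  x=-6.110: |R|=1.01207 >1
Interval (-6.0000, 0).

(-6.0000, 0).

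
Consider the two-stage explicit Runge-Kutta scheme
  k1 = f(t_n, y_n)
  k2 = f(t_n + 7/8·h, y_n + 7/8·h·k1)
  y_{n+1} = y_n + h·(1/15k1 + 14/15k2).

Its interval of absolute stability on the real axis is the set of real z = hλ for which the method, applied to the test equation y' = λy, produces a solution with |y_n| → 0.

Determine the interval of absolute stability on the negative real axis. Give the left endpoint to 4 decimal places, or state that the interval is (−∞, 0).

Set f=λy, z=hλ:
  k1=λy_n ⇒ h·k1=z·y_n;  k2=λ(1+7/8z)y_n ⇒ h·k2=z(1+7/8z)y_n
  y_{n+1}/y_n = 1 + 1/15z + 14/15z(1+7/8z) = 1 + z + 49/60z²
  Hence R(z) = 1 + z + 49/60z².

Solve |R(x)|<1 on ℝ⁻.
x=-1.04: |R|=0.8433
R=1: x+49/60x²=0 ⇒ x=−60/49=-1.2245; min R=1−1/(4·49/60)=0.6939>−1
Confirm numerically:
  x=-1.172: |R|=0.94976 <1
  x=-1.140: |R|=0.92134 <1
  x=-0.977: |R|=0.80253 <1
  x=-1.606: |R|=1.50038 >1
  x=-1.560: |R|=1.42744 >1
  x=-1.285: |R|=1.06350 >1
Interval (-1.2245, 0).

(-1.2245, 0).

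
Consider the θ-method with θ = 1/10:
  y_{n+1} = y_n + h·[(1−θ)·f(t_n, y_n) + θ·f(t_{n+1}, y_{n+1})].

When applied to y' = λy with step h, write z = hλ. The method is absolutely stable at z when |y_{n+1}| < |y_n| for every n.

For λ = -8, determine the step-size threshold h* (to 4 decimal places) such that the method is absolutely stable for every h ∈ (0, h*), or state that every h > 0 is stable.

Set f=λy, z=hλ:
  y_{n+1} = y_n + z·[9/10·y_n + 1/10·y_{n+1}] ⇒ (1 − 1/10z)y_{n+1} = (1 + 9/10z)y_n
  Hence R(z) = (1 + 9/10z)/(1 − 1/10z).

Solve |R(x)|<1 on ℝ⁻.
x=-1.54: |R|=0.3345
R=−1: 1+9/10x = −1+1/10x ⇒ -4/5x=2 ⇒ x=2/(-4/5)=-2.5000
Confirm numerically:
  x=-2.334: |R|=0.89233 <1
  x=-1.420: |R|=0.24343 <1
  x=-1.214: |R|=0.08258 <1
  x=-3.014: |R|=1.31597 >1
  x=-2.970: |R|=1.28990 >1
  x=-2.536: |R|=1.02297 >1
Interval (-2.5000, 0).

(-2.5000,0); λ=-8 ⇒ h* = (5/2)/8 = 0.3125.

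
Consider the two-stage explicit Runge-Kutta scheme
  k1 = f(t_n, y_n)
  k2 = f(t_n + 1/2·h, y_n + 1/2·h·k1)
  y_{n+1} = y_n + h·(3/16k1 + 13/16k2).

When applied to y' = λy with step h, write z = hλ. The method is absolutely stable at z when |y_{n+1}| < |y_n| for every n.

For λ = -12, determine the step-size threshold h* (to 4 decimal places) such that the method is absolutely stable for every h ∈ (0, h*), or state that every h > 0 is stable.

(-2.4615,0); λ=-12 ⇒ h* = (32/13)/12 = 0.2051.

With y'=λy (z=hλ):
  k1=λy_n ⇒ h·k1=z·y_n;  k2=λ(1+1/2z)y_n ⇒ h·k2=z(1+1/2z)y_n
  y_{n+1}/y_n = 1 + 3/16z + 13/16z(1+1/2z) = 1 + z + 13/32z²
  R(z) = 1 + z + 13/32z².

Solve |R(x)|<1 on ℝ⁻.
x=-1.62: |R|=0.4462
R=1: x+13/32x²=0 ⇒ x=−32/13=-2.4615; min R=1−1/(4·13/32)=0.3846>−1
Confirm numerically:
  x=-2.284: |R|=0.83527 <1
  x=-2.092: |R|=0.68594 <1
  x=-1.467: |R|=0.40729 <1
  x=-3.008: |R|=1.66778 >1
  x=-2.954: |R|=1.59098 >1
So |R|<1 on (-2.4615, 0).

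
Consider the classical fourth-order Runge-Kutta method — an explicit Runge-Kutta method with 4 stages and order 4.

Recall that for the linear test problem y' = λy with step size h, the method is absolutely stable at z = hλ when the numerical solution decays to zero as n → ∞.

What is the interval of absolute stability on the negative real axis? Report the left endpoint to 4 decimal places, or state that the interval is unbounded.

Set f=λy, z=hλ:
  order 4, 4-stage ⇒ R(z)=1+z+z^2/2+z^3/6+z^4/24
  (e.g. R(-1.17)=0.32559, |R|=0.32559)

Solve |R(x)|<1 on ℝ⁻.
x=-1.17: |R|=0.3256
|R(-2.68)|=0.8525 |R(-2.14)|=0.3903 |R(-2.13)|=0.3855
Bisect:
  x_lo=-3.4075 |R|=2.4212  x_hi=-0.3874 |R|=0.6789
  mid=-1.89742 |R|=0.30423 →hi
  mid=-2.65245 |R|=0.81750 →hi
  mid=-3.02996 |R|=1.43606 →lo
  mid=-2.84121 |R|=1.08762 →lo
  mid=-2.74683 |R|=0.94354 →hi
  mid=-2.79402 |R|=1.01323 →lo
  mid=-2.77042 |R|=0.97781 →hi
  mid=-2.78222 |R|=0.99537 →hi
  ...
  [-2.78535,-2.78517] ⇒ x*=-2.7853
Interval (-2.7853, 0).

z∈(-2.7853,0).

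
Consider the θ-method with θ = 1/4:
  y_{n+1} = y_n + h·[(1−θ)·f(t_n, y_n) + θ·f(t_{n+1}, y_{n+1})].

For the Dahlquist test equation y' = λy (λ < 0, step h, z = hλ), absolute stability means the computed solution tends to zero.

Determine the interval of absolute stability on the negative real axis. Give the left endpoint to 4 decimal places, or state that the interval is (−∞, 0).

Set f=λy, z=hλ:
  y_{n+1} = y_n + z·[3/4·y_n + 1/4·y_{n+1}] ⇒ (1 − 1/4z)y_{n+1} = (1 + 3/4z)y_n
  R(z) = (1 + 3/4z)/(1 − 1/4z).

Boundary: |R(x)|=1, x<0.
x=-0.67: |R|=0.4261
R=−1: 1+3/4x = −1+1/4x ⇒ -1/2x=2 ⇒ x=2/(-1/2)=-4.0000
Confirm numerically:
  x=-3.854: |R|=0.96282 <1
  x=-3.836: |R|=0.95814 <1
  x=-3.395: |R|=0.83638 <1
  x=-4.377: |R|=1.09001 >1
  x=-4.170: |R|=1.04162 >1
So |R|<1 on (-4.0000, 0).

z∈(-4.0000,0).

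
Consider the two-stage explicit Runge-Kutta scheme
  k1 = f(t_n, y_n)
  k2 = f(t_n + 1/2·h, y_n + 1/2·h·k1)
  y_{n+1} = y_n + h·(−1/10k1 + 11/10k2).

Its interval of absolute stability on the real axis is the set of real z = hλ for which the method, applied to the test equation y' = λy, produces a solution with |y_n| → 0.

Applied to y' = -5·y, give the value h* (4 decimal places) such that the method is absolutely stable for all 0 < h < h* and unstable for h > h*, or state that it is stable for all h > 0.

Test eqn y'=λy, z=hλ:
  k1=λy_n ⇒ h·k1=z·y_n;  k2=λ(1+1/2z)y_n ⇒ h·k2=z(1+1/2z)y_n
  y_{n+1}/y_n = 1 − 1/10z + 11/10z(1+1/2z) = 1 + z + 11/20z²
  Hence R(z) = 1 + z + 11/20z².

Boundary: |R(x)|=1, x<0.
x=-0.66: |R|=0.5796
R=1: x+11/20x²=0 ⇒ x=−20/11=-1.8182; min R=1−1/(4·11/20)=0.5455>−1
Confirm numerically:
  x=-1.058: |R|=0.55765 <1
  x=-0.941: |R|=0.54601 <1
  x=-0.934: |R|=0.54580 <1
  x=-0.798: |R|=0.55224 <1
  x=-2.307: |R|=1.62024 >1
  x=-2.099: |R|=1.32419 >1
  x=-1.966: |R|=1.15984 >1
Stable set (-1.8182, 0).

(-1.8182,0); λ=-5 ⇒ h* = (20/11)/5 = 0.3636.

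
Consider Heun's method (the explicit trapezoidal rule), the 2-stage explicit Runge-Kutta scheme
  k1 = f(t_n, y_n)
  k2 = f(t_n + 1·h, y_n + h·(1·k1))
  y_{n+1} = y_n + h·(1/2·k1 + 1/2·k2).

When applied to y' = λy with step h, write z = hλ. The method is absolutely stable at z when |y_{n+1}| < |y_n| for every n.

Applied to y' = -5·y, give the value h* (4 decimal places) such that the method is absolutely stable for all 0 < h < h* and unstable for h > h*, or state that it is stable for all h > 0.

On y'=λy, z=hλ:
  order 2, 2-stage ⇒ R(z)=1+z+z^2/2
  (e.g. R(-1.8)=0.82000, |R|=0.82000)

Solve |R(x)|<1 on ℝ⁻.
x=-1.8: |R|=0.8200
|R(-1.17)|=0.5144 |R(-1.01)|=0.5000 |R(-0.97)|=0.5005
Bisect:
  x_lo=-2.5909 |R|=1.7655  x_hi=-0.3812 |R|=0.6914
  mid=-1.48605 |R|=0.61812 →hi
  mid=-2.03847 |R|=1.03921 →lo
  mid=-1.76226 |R|=0.79052 →hi
  mid=-1.90036 |R|=0.90533 →hi
  mid=-1.96942 |R|=0.96988 →hi
  mid=-2.00394 |R|=1.00395 →lo
  mid=-1.98668 |R|=0.98677 →hi
  ...
  [-2.00003,-1.99990] ⇒ x*=-2.0000
Interval (-2.0000, 0).

(-2.0000,0); λ=-5 ⇒ h* = 0.4000.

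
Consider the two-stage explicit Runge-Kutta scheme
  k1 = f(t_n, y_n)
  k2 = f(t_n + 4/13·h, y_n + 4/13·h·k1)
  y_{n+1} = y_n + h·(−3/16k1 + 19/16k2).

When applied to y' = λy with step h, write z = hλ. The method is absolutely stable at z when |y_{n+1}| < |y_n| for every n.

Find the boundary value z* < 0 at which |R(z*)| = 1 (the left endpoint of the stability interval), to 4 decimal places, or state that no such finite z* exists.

z* = -2.7368.

Set f=λy, z=hλ:
  k1=λy_n ⇒ h·k1=z·y_n;  k2=λ(1+4/13z)y_n ⇒ h·k2=z(1+4/13z)y_n
  y_{n+1}/y_n = 1 − 3/16z + 19/16z(1+4/13z) = 1 + z + 19/52z²
  R(z) = 1 + z + 19/52z².

Boundary: |R(x)|=1, x<0.
x=-1.41: |R|=0.3164
R=1: x+19/52x²=0 ⇒ x=−52/19=-2.7368; min R=1−1/(4·19/52)=0.3158>−1
Confirm numerically:
  x=-2.523: |R|=0.80287 <1
  x=-2.509: |R|=0.79113 <1
  x=-1.866: |R|=0.40625 <1
  x=-1.661: |R|=0.34707 <1
  x=-3.266: |R|=1.63147 >1
  x=-3.021: |R|=1.31366 >1
  x=-2.916: |R|=1.19089 >1
So |R|<1 on (-2.7368, 0).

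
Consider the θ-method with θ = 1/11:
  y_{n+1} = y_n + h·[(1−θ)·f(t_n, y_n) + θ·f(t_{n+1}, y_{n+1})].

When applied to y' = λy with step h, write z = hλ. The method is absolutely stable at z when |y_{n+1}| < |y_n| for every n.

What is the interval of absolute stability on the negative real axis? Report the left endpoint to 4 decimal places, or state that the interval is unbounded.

On y'=λy, z=hλ:
  y_{n+1} = y_n + z·[10/11·y_n + 1/11·y_{n+1}] ⇒ (1 − 1/11z)y_{n+1} = (1 + 10/11z)y_n
  R(z) = (1 + 10/11z)/(1 − 1/11z).

Boundary: |R(x)|=1, x<0.
x=-1.16: |R|=0.0493
R=−1: 1+10/11x = −1+1/11x ⇒ -9/11x=2 ⇒ x=2/(-9/11)=-2.4444
Confirm numerically:
  x=-2.305: |R|=0.90567 <1
  x=-1.792: |R|=0.54096 <1
  x=-1.711: |R|=0.48069 <1
  x=-2.833: |R|=1.25280 >1
  x=-2.812: |R|=1.23950 >1
  x=-2.681: |R|=1.15562 >1
So |R|<1 on (-2.4444, 0).

(-2.4444, 0).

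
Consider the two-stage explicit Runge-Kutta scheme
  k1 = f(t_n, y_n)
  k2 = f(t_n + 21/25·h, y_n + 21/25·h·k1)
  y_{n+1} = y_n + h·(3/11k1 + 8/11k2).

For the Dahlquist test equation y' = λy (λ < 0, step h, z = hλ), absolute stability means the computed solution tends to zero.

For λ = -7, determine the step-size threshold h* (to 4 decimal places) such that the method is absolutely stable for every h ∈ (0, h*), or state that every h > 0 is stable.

(-1.6369,0); λ=-7 ⇒ h* = (275/168)/7 = 0.2338.

Set f=λy, z=hλ:
  k1=λy_n ⇒ h·k1=z·y_n;  k2=λ(1+21/25z)y_n ⇒ h·k2=z(1+21/25z)y_n
  y_{n+1}/y_n = 1 + 3/11z + 8/11z(1+21/25z) = 1 + z + 168/275z²
  Hence R(z) = 1 + z + 168/275z².

Solve |R(x)|<1 on ℝ⁻.
x=-0.48: |R|=0.6608
R=1: x+168/275x²=0 ⇒ x=−275/168=-1.6369; min R=1−1/(4·168/275)=0.5908>−1
Confirm numerically:
  x=-1.341: |R|=0.75759 <1
  x=-1.339: |R|=0.75631 <1
  x=-1.311: |R|=0.73898 <1
  x=-0.983: |R|=0.60731 <1
  x=-1.832: |R|=1.21835 >1
  x=-1.760: |R|=1.13235 >1
  x=-1.680: |R|=1.04423 >1
Interval (-1.6369, 0).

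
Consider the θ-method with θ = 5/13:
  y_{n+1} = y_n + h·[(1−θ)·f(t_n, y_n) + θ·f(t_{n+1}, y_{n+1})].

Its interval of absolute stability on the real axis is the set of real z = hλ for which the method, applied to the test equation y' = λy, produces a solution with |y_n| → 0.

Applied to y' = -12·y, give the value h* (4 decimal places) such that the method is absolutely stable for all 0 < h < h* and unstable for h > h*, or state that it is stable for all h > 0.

(-8.6667,0); λ=-12 ⇒ h* = (26/3)/12 = 0.7222.

With y'=λy (z=hλ):
  y_{n+1} = y_n + z·[8/13·y_n + 5/13·y_{n+1}] ⇒ (1 − 5/13z)y_{n+1} = (1 + 8/13z)y_n
  so R(z) = (1 + 8/13z)/(1 − 5/13z).

Find x<0 with |R(x)|<1.
x=-1.64: |R|=0.0057
R=−1: 1+8/13x = −1+5/13x ⇒ -3/13x=2 ⇒ x=2/(-3/13)=-8.6667
Confirm numerically:
  x=-7.929: |R|=0.95796 <1
  x=-7.803: |R|=0.95019 <1
  x=-4.935: |R|=0.70285 <1
  x=-4.839: |R|=0.69128 <1
  x=-8.979: |R|=1.01618 >1
  x=-8.803: |R|=1.00717 >1
  x=-8.788: |R|=1.00639 >1
Interval (-8.6667, 0).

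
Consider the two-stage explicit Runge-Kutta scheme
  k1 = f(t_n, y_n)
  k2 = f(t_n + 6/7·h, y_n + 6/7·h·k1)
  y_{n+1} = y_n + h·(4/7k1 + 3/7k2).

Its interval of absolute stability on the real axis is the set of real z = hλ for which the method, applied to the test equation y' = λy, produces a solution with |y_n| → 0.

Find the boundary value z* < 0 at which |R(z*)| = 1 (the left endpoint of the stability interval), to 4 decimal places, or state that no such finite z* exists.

With y'=λy (z=hλ):
  k1=λy_n ⇒ h·k1=z·y_n;  k2=λ(1+6/7z)y_n ⇒ h·k2=z(1+6/7z)y_n
  y_{n+1}/y_n = 1 + 4/7z + 3/7z(1+6/7z) = 1 + z + 18/49z²
  so R(z) = 1 + z + 18/49z².

Boundary: |R(x)|=1, x<0.
x=-1.68: |R|=0.3568
R=1: x+18/49x²=0 ⇒ x=−49/18=-2.7222; min R=1−1/(4·18/49)=0.3194>−1
Confirm numerically:
  x=-2.527: |R|=0.81878 <1
  x=-2.220: |R|=0.59043 <1
  x=-1.337: |R|=0.31966 <1
  x=-3.190: |R|=1.54816 >1
  x=-3.144: |R|=1.48713 >1
Stable set (-2.7222, 0).

z* = -2.7222.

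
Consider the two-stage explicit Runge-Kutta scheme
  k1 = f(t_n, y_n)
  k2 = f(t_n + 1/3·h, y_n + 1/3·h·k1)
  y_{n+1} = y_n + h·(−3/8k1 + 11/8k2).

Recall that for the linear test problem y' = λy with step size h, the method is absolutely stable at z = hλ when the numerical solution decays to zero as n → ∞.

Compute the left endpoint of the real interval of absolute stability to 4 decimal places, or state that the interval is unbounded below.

Set f=λy, z=hλ:
  k1=λy_n ⇒ h·k1=z·y_n;  k2=λ(1+1/3z)y_n ⇒ h·k2=z(1+1/3z)y_n
  y_{n+1}/y_n = 1 − 3/8z + 11/8z(1+1/3z) = 1 + z + 11/24z²
  R(z) = 1 + z + 11/24z².

Need |R(x)|<1, x<0.
x=-0.54: |R|=0.5937
R=1: x+11/24x²=0 ⇒ x=−24/11=-2.1818; min R=1−1/(4·11/24)=0.4545>−1
Confirm numerically:
  x=-1.697: |R|=0.62291 <1
  x=-1.653: |R|=0.59935 <1
  x=-1.296: |R|=0.47382 <1
  x=-2.756: |R|=1.72529 >1
  x=-2.471: |R|=1.32751 >1
Stable set (-2.1818, 0).

left endpoint -2.1818.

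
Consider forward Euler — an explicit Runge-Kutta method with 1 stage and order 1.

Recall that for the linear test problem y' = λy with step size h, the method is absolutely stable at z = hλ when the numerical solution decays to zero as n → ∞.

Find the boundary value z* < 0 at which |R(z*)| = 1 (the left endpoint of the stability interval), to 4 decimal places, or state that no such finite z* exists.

On y'=λy, z=hλ:
  order 1, 1-stage ⇒ R(z)=1+z
  (e.g. R(-0.6)=0.40000, |R|=0.40000)

Boundary: |R(x)|=1, x<0.
x=-0.6: |R|=0.4000
|R(-2.05)|=1.0500 |R(-0.72)|=0.2800 |R(-0.65)|=0.3500
Bisect:
  x_lo=-2.4917 |R|=1.4917  x_hi=-0.2232 |R|=0.7768
  mid=-1.35747 |R|=0.35747 →hi
  mid=-1.92458 |R|=0.92458 →hi
  mid=-2.20813 |R|=1.20813 →lo
  mid=-2.06636 |R|=1.06636 →lo
  mid=-1.99547 |R|=0.99547 →hi
  mid=-2.03091 |R|=1.03091 →lo
  mid=-2.01319 |R|=1.01319 →lo
  mid=-2.00433 |R|=1.00433 →lo
  ...
  [-2.00004,-1.99990] ⇒ x*=-2.0000
Interval (-2.0000, 0).

left endpoint -2.0000.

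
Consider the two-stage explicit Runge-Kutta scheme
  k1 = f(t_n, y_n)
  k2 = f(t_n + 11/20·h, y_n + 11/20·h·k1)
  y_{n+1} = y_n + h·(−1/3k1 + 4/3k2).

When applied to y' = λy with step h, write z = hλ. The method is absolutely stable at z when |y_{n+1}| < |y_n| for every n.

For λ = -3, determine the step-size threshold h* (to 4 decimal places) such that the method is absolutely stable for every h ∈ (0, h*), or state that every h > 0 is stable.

(-1.3636,0); λ=-3 ⇒ h* = (15/11)/3 = 0.4545.

Set f=λy, z=hλ:
  k1=λy_n ⇒ h·k1=z·y_n;  k2=λ(1+11/20z)y_n ⇒ h·k2=z(1+11/20z)y_n
  y_{n+1}/y_n = 1 − 1/3z + 4/3z(1+11/20z) = 1 + z + 11/15z²
  R(z) = 1 + z + 11/15z².

Solve |R(x)|<1 on ℝ⁻.
x=-1.73: |R|=1.4648
R=1: x+11/15x²=0 ⇒ x=−15/11=-1.3636; min R=1−1/(4·11/15)=0.6591>−1
Confirm numerically:
  x=-1.108: |R|=0.79229 <1
  x=-1.097: |R|=0.78550 <1
  x=-0.925: |R|=0.70246 <1
  x=-0.753: |R|=0.66281 <1
  x=-1.851: |R|=1.66155 >1
  x=-1.634: |R|=1.32397 >1
Stable set (-1.3636, 0).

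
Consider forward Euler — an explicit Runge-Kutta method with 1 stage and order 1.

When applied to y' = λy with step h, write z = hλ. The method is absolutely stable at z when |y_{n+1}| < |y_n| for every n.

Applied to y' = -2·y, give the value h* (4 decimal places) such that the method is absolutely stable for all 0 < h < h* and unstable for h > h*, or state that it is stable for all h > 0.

(-2.0000,0); λ=-2 ⇒ h* = 1.0000.

With y'=λy (z=hλ):
  order 1, 1-stage ⇒ R(z)=1+z
  (e.g. R(-0.51)=0.49000, |R|=0.49000)

Find x<0 with |R(x)|<1.
x=-0.51: |R|=0.4900
|R(-2.06)|=1.0600 |R(-1.59)|=0.5900 |R(-0.9)|=0.1000
Bisect:
  x_lo=-2.8821 |R|=1.8821  x_hi=-0.3377 |R|=0.6623
  mid=-1.60989 |R|=0.60989 →hi
  mid=-2.24598 |R|=1.24598 →lo
  mid=-1.92794 |R|=0.92794 →hi
  mid=-2.08696 |R|=1.08696 →lo
  mid=-2.00745 |R|=1.00745 →lo
  mid=-1.96769 |R|=0.96769 →hi
  mid=-1.98757 |R|=0.98757 →hi
  mid=-1.99751 |R|=0.99751 →hi
  ...
  [-2.00015,-2.00000] ⇒ x*=-2.0000
So |R|<1 on (-2.0000, 0).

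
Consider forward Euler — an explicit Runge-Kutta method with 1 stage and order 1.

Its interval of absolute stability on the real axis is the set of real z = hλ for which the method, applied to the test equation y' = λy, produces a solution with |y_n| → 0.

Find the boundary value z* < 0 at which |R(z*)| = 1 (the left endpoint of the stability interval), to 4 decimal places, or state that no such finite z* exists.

left endpoint -2.0000.

On y'=λy, z=hλ:
  order 1, 1-stage ⇒ R(z)=1+z
  (e.g. R(-1.19)=-0.19000, |R|=0.19000)

Find x<0 with |R(x)|<1.
x=-1.19: |R|=0.1900
|R(-2.27)|=1.2700 |R(-1.36)|=0.3600 |R(-1.01)|=0.0100
Bisect:
  x_lo=-2.8158 |R|=1.8158  x_hi=-0.2017 |R|=0.7983
  mid=-1.50877 |R|=0.50877 →hi
  mid=-2.16230 |R|=1.16230 →lo
  mid=-1.83554 |R|=0.83554 →hi
  mid=-1.99892 |R|=0.99892 →hi
  mid=-2.08061 |R|=1.08061 →lo
  mid=-2.03976 |R|=1.03976 →lo
  mid=-2.01934 |R|=1.01934 →lo
  mid=-2.00913 |R|=1.00913 →lo
  mid=-2.00402 |R|=1.00402 →lo
  mid=-2.00147 |R|=1.00147 →lo
  ...
  [-2.00003,-1.99988] ⇒ x*=-2.0000
Interval (-2.0000, 0).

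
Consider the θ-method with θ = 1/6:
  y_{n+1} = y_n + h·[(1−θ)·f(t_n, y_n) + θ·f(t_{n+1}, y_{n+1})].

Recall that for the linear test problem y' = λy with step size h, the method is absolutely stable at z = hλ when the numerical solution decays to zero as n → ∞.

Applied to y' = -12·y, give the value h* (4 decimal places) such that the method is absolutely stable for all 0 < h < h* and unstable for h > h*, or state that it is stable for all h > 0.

(-3.0000,0); λ=-12 ⇒ h* = (3)/12 = 0.2500.

On y'=λy, z=hλ:
  y_{n+1} = y_n + z·[5/6·y_n + 1/6·y_{n+1}] ⇒ (1 − 1/6z)y_{n+1} = (1 + 5/6z)y_n
  Hence R(z) = (1 + 5/6z)/(1 − 1/6z).

Find x<0 with |R(x)|<1.
x=-1.71: |R|=0.3307
R=−1: 1+5/6x = −1+1/6x ⇒ -2/3x=2 ⇒ x=2/(-2/3)=-3.0000
Confirm numerically:
  x=-2.463: |R|=0.74619 <1
  x=-1.954: |R|=0.47398 <1
  x=-1.218: |R|=0.01247 <1
  x=-3.531: |R|=1.22285 >1
  x=-3.099: |R|=1.04352 >1
So |R|<1 on (-3.0000, 0).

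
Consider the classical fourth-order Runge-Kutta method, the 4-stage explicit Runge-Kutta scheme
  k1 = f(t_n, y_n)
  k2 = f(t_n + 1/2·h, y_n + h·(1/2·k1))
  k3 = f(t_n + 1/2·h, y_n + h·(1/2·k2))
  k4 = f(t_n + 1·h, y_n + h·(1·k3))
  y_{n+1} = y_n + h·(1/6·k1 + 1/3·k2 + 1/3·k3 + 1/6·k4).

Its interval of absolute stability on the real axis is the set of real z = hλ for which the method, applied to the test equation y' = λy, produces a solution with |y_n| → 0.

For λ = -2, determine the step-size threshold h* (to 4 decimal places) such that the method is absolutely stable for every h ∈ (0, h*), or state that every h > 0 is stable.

(-2.7853,0); λ=-2 ⇒ h* = 1.3926.

On y'=λy, z=hλ:
  order 4, 4-stage ⇒ R(z)=1+z+z^2/2+z^3/6+z^4/24
  (e.g. R(-1.25)=0.30745, |R|=0.30745)

Need |R(x)|<1, x<0.
x=-1.25: |R|=0.3075
|R(-1.97)|=0.3238 |R(-1.22)|=0.3139 |R(-0.67)|=0.5127
Bisect:
  x_lo=-3.4581 |R|=2.5874  x_hi=-0.3933 |R|=0.6749
  mid=-1.92569 |R|=0.31126 →hi
  mid=-2.69189 |R|=0.86807 →hi
  mid=-3.07499 |R|=1.53215 →lo
  mid=-2.88344 |R|=1.15834 →lo
  mid=-2.78766 |R|=1.00358 →lo
  mid=-2.73978 |R|=0.93352 →hi
  mid=-2.76372 |R|=0.96796 →hi
  mid=-2.77569 |R|=0.98562 →hi
  ...
  [-2.78542,-2.78523] ⇒ x*=-2.7853
So |R|<1 on (-2.7853, 0).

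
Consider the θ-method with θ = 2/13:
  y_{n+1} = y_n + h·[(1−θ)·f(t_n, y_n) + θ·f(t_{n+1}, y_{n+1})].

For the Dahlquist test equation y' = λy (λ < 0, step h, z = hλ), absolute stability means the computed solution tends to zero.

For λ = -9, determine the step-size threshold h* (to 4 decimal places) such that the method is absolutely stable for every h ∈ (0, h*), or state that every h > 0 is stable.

(-2.8889,0); λ=-9 ⇒ h* = (26/9)/9 = 0.3210.

With y'=λy (z=hλ):
  y_{n+1} = y_n + z·[11/13·y_n + 2/13·y_{n+1}] ⇒ (1 − 2/13z)y_{n+1} = (1 + 11/13z)y_n
  ⇒ R(z) = (1 + 11/13z)/(1 − 2/13z).

Find x<0 with |R(x)|<1.
x=-1.47: |R|=0.1989
R=−1: 1+11/13x = −1+2/13x ⇒ -9/13x=2 ⇒ x=2/(-9/13)=-2.8889
Confirm numerically:
  x=-2.861: |R|=0.98659 <1
  x=-2.670: |R|=0.89258 <1
  x=-1.300: |R|=0.08333 <1
  x=-1.215: |R|=0.02366 <1
  x=-3.172: |R|=1.13172 >1
  x=-2.997: |R|=1.05123 >1
Stable set (-2.8889, 0).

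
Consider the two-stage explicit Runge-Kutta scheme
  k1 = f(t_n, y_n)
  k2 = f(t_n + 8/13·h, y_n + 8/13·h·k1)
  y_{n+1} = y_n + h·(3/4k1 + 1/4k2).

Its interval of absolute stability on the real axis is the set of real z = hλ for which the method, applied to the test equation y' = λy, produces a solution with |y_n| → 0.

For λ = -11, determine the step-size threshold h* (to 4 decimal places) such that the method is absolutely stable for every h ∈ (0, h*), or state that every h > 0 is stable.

(-6.5000,0); λ=-11 ⇒ h* = (13/2)/11 = 0.5909.

On y'=λy, z=hλ:
  k1=λy_n ⇒ h·k1=z·y_n;  k2=λ(1+8/13z)y_n ⇒ h·k2=z(1+8/13z)y_n
  y_{n+1}/y_n = 1 + 3/4z + 1/4z(1+8/13z) = 1 + z + 2/13z²
  R(z) = 1 + z + 2/13z².

Need |R(x)|<1, x<0.
x=-1.03: |R|=0.1332
R=1: x+2/13x²=0 ⇒ x=−13/2=-6.5000; min R=1−1/(4·2/13)=-0.6250>−1
Confirm numerically:
  x=-5.152: |R|=0.06845 <1
  x=-4.918: |R|=0.19697 <1
  x=-2.703: |R|=0.57897 <1
  x=-6.724: |R|=1.23172 >1
  x=-6.538: |R|=1.03822 >1
So |R|<1 on (-6.5000, 0).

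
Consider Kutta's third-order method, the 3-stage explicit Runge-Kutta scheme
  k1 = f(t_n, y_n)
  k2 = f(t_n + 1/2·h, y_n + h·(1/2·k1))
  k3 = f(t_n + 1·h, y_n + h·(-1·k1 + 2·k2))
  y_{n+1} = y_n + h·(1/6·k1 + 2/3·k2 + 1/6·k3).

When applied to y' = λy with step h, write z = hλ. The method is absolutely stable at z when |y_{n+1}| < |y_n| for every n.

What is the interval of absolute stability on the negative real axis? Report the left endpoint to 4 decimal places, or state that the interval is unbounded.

With y'=λy (z=hλ):
  order 3, 3-stage ⇒ R(z)=1+z+z^2/2+z^3/6
  (e.g. R(-1.4)=0.12267, |R|=0.12267)

Boundary: |R(x)|=1, x<0.
x=-1.4: |R|=0.1227
|R(-2.82)|=1.5814 |R(-2.71)|=1.3550 |R(-0.52)|=0.5918
Bisect:
  x_lo=-2.9215 |R|=1.8099  x_hi=-0.3463 |R|=0.7068
  mid=-1.63391 |R|=0.02608 →hi
  mid=-2.27773 |R|=0.65319 →hi
  mid=-2.59963 |R|=1.14868 →lo
  mid=-2.43868 |R|=0.88230 →hi
  mid=-2.51916 |R|=1.01057 →lo
  mid=-2.47892 |R|=0.94524 →hi
  mid=-2.49904 |R|=0.97760 →hi
  mid=-2.50910 |R|=0.99401 →hi
  ...
  [-2.51287,-2.51271] ⇒ x*=-2.5127
Stable set (-2.5127, 0).

(-2.5127, 0).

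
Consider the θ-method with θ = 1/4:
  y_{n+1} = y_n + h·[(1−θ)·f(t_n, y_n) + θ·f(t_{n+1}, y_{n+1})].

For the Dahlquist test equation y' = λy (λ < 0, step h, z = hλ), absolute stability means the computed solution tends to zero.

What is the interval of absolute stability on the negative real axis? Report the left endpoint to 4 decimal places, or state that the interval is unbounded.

z∈(-4.0000,0).

On y'=λy, z=hλ:
  y_{n+1} = y_n + z·[3/4·y_n + 1/4·y_{n+1}] ⇒ (1 − 1/4z)y_{n+1} = (1 + 3/4z)y_n
  so R(z) = (1 + 3/4z)/(1 − 1/4z).

Find x<0 with |R(x)|<1.
x=-1.63: |R|=0.1581
R=−1: 1+3/4x = −1+1/4x ⇒ -1/2x=2 ⇒ x=2/(-1/2)=-4.0000
Confirm numerically:
  x=-3.942: |R|=0.98539 <1
  x=-3.863: |R|=0.96515 <1
  x=-2.154: |R|=0.40006 <1
  x=-4.411: |R|=1.09773 >1
  x=-4.284: |R|=1.06857 >1
  x=-4.069: |R|=1.01710 >1
Interval (-4.0000, 0).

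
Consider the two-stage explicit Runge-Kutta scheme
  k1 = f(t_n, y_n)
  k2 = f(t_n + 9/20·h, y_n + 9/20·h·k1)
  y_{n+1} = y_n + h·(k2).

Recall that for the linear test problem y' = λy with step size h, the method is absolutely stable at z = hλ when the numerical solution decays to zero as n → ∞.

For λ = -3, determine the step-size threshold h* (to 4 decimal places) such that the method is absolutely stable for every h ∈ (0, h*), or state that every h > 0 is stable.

With y'=λy (z=hλ):
  k1=λy_n ⇒ h·k1=z·y_n;  k2=λ(1+9/20z)y_n ⇒ h·k2=z(1+9/20z)y_n
  y_{n+1}/y_n = 1 + z(1+9/20z) = 1 + z + 9/20z²
  so R(z) = 1 + z + 9/20z².

Solve |R(x)|<1 on ℝ⁻.
x=-1.25: |R|=0.4531
R=1: x+9/20x²=0 ⇒ x=−20/9=-2.2222; min R=1−1/(4·9/20)=0.4444>−1
Confirm numerically:
  x=-1.482: |R|=0.50635 <1
  x=-1.394: |R|=0.48046 <1
  x=-0.992: |R|=0.45083 <1
  x=-2.756: |R|=1.66199 >1
  x=-2.754: |R|=1.65903 >1
  x=-2.487: |R|=1.29633 >1
So |R|<1 on (-2.2222, 0).

(-2.2222,0); λ=-3 ⇒ h* = (20/9)/3 = 0.7407.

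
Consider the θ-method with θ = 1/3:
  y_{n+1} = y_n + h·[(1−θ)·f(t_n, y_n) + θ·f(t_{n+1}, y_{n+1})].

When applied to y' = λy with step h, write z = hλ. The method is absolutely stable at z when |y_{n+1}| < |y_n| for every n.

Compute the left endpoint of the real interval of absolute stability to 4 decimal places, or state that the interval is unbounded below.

Test eqn y'=λy, z=hλ:
  y_{n+1} = y_n + z·[2/3·y_n + 1/3·y_{n+1}] ⇒ (1 − 1/3z)y_{n+1} = (1 + 2/3z)y_n
  so R(z) = (1 + 2/3z)/(1 − 1/3z).

Boundary: |R(x)|=1, x<0.
x=-1.7: |R|=0.0851
R=−1: 1+2/3x = −1+1/3x ⇒ -1/3x=2 ⇒ x=2/(-1/3)=-6.0000
Confirm numerically:
  x=-5.869: |R|=0.98523 <1
  x=-5.052: |R|=0.88227 <1
  x=-3.714: |R|=0.65952 <1
  x=-6.486: |R|=1.05123 >1
  x=-6.447: |R|=1.04732 >1
So |R|<1 on (-6.0000, 0).

z* = -6.0000.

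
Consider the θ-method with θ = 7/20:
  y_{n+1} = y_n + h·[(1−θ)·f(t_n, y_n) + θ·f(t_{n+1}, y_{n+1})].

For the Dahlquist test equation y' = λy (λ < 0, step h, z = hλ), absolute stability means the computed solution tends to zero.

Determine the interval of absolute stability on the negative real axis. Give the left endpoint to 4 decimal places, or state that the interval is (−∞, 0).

(-6.6667, 0).

Set f=λy, z=hλ:
  y_{n+1} = y_n + z·[13/20·y_n + 7/20·y_{n+1}] ⇒ (1 − 7/20z)y_{n+1} = (1 + 13/20z)y_n
  so R(z) = (1 + 13/20z)/(1 − 7/20z).

Solve |R(x)|<1 on ℝ⁻.
x=-1.53: |R|=0.0036
R=−1: 1+13/20x = −1+7/20x ⇒ -3/10x=2 ⇒ x=2/(-3/10)=-6.6667
Confirm numerically:
  x=-6.021: |R|=0.93766 <1
  x=-5.836: |R|=0.91810 <1
  x=-5.041: |R|=0.82358 <1
  x=-3.086: |R|=0.48358 <1
  x=-6.892: |R|=1.01981 >1
  x=-6.890: |R|=1.01964 >1
  x=-6.819: |R|=1.01349 >1
Interval (-6.6667, 0).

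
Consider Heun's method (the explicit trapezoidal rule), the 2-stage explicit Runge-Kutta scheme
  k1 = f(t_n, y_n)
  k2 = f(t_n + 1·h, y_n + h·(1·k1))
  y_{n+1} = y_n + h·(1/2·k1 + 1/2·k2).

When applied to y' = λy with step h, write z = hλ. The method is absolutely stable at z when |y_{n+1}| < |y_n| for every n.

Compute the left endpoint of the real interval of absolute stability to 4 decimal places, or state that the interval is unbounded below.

left endpoint -2.0000.

On y'=λy, z=hλ:
  order 2, 2-stage ⇒ R(z)=1+z+z^2/2
  (e.g. R(-1.48)=0.61520, |R|=0.61520)

Boundary: |R(x)|=1, x<0.
x=-1.48: |R|=0.6152
|R(-2.16)|=1.1728 |R(-1.87)|=0.8785 |R(-1.36)|=0.5648
Bisect:
  x_lo=-2.8561 |R|=2.2225  x_hi=-0.0582 |R|=0.9435
  mid=-1.45713 |R|=0.60449 →hi
  mid=-2.15661 |R|=1.16888 →lo
  mid=-1.80687 |R|=0.82552 →hi
  mid=-1.98174 |R|=0.98191 →hi
  mid=-2.06918 |R|=1.07157 →lo
  mid=-2.02546 |R|=1.02578 →lo
  mid=-2.00360 |R|=1.00361 →lo
  ...
  [-2.00001,-1.99984] ⇒ x*=-2.0000
Interval (-2.0000, 0).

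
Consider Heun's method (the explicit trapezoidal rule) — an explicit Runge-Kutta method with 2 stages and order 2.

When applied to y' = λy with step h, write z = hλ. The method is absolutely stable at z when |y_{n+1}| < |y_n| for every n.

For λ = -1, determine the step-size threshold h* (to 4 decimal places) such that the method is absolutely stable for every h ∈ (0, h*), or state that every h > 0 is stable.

(-2.0000,0); λ=-1 ⇒ h* = 2.0000.

Set f=λy, z=hλ:
  order 2, 2-stage ⇒ R(z)=1+z+z^2/2
  (e.g. R(-0.76)=0.52880, |R|=0.52880)

Need |R(x)|<1, x<0.
x=-0.76: |R|=0.5288
|R(-1.88)|=0.8872 |R(-1.16)|=0.5128 |R(-0.52)|=0.6152
Bisect:
  x_lo=-2.5150 |R|=1.6476  x_hi=-0.1971 |R|=0.8223
  mid=-1.35604 |R|=0.56338 →hi
  mid=-1.93552 |R|=0.93760 →hi
  mid=-2.22527 |R|=1.25064 →lo
  mid=-2.08040 |R|=1.08363 →lo
  mid=-2.00796 |R|=1.00799 →lo
  mid=-1.97174 |R|=0.97214 →hi
  mid=-1.98985 |R|=0.98990 →hi
  mid=-1.99891 |R|=0.99891 →hi
  mid=-2.00343 |R|=1.00344 →lo
  mid=-2.00117 |R|=1.00117 →lo
  ...
  [-2.00004,-1.99990] ⇒ x*=-2.0000
Stable set (-2.0000, 0).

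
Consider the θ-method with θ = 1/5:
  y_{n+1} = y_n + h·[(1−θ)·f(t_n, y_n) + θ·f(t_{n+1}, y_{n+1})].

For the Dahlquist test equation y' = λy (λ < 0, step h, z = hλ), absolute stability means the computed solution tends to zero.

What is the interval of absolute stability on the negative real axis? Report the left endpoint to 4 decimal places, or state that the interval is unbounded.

With y'=λy (z=hλ):
  y_{n+1} = y_n + z·[4/5·y_n + 1/5·y_{n+1}] ⇒ (1 − 1/5z)y_{n+1} = (1 + 4/5z)y_n
  R(z) = (1 + 4/5z)/(1 − 1/5z).

Find x<0 with |R(x)|<1.
x=-1.45: |R|=0.1240
R=−1: 1+4/5x = −1+1/5x ⇒ -3/5x=2 ⇒ x=2/(-3/5)=-3.3333
Confirm numerically:
  x=-3.229: |R|=0.96196 <1
  x=-2.476: |R|=0.65597 <1
  x=-1.606: |R|=0.21556 <1
  x=-1.347: |R|=0.06113 <1
  x=-3.769: |R|=1.14905 >1
  x=-3.602: |R|=1.09370 >1
So |R|<1 on (-3.3333, 0).

z∈(-3.3333,0).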